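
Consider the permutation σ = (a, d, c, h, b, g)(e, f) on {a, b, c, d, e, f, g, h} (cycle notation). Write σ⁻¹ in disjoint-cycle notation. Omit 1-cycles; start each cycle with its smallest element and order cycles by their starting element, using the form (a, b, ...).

If σ sends a → b within a cycle, σ⁻¹ sends b → a; equivalently, reverse each cycle.
After reversing and putting each cycle's least element first, σ⁻¹ = (a, g, b, h, c, d)(e, f).

(a, g, b, h, c, d)(e, f)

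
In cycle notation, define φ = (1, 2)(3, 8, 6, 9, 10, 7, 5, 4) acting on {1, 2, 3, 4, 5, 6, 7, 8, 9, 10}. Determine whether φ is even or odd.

The cycle lengths are 8, 2.
A cycle of length ℓ contributes ℓ−1 transpositions, so φ is a product of 7 + 1 = 8 transpositions — even.

even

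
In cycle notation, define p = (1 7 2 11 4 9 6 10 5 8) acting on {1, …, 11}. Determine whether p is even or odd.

The cycle lengths are 10, 1.
A cycle is odd iff its length is even; p has 1 even-length cycle, so sgn(p) = (−1)^1 and p is odd.

odd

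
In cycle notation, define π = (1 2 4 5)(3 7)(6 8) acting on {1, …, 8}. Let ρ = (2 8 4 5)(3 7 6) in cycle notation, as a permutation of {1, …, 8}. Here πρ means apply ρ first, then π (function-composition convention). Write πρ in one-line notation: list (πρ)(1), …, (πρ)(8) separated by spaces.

(πρ)(x) = π(ρ(x)). Computing each image: π(ρ(1)) = π(1) = 2, π(ρ(2)) = π(8) = 6, π(ρ(3)) = π(7) = 3, π(ρ(4)) = π(5) = 1, π(ρ(5)) = π(2) = 4, π(ρ(6)) = π(3) = 7, π(ρ(7)) = π(6) = 8, π(ρ(8)) = π(4) = 5.
Hence πρ = [2 6 3 1 4 7 8 5].

2 6 3 1 4 7 8 5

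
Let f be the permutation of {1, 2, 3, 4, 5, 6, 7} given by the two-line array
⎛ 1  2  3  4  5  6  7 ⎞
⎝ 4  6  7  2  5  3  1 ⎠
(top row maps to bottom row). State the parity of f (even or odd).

In disjoint-cycle form the cycle lengths are 6, 1.
A cycle is odd iff its length is even; f has 1 even-length cycle, so sgn(f) = (−1)^1 and f is odd.

odd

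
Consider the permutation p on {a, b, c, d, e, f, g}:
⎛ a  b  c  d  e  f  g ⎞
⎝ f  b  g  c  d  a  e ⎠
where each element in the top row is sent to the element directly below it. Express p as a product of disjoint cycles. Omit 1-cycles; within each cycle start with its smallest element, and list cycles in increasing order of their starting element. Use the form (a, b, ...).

Start at a and follow images: a → f → a, giving the cycle (a, f).
Continuing from each remaining unvisited element yields (a, f)(c, g, e, d).

(a, f)(c, g, e, d)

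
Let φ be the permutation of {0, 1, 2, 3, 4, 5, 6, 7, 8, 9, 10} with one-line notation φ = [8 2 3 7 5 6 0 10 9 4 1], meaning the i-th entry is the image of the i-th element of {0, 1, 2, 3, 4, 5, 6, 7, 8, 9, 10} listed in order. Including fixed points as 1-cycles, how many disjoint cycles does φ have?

The cycle decomposition is (0, 8, 9, 4, 5, 6)(1, 2, 3, 7, 10), which has 2 cycles (counting 1-cycles).

2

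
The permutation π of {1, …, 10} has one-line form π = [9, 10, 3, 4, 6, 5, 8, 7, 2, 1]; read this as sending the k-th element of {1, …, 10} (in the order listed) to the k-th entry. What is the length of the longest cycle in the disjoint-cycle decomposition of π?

4

Decomposing into disjoint cycles gives (1, 9, 2, 10)(5, 6)(7, 8); the longest has length 4.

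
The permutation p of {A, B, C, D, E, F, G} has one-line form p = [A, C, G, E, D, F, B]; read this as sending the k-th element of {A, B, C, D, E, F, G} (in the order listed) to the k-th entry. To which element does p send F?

F

F is element number 6 of the domain, and entry number 6 of the one-line form is F, so p(F) = F.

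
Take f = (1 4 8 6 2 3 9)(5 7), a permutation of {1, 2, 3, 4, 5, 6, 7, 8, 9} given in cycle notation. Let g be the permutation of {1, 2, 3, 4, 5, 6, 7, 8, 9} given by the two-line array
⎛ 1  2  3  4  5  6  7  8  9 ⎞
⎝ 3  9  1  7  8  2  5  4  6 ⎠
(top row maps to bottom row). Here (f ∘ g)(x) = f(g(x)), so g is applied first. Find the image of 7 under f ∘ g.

7

g(7) = 5, then f(5) = 7; composing gives (f ∘ g)(7) = 7.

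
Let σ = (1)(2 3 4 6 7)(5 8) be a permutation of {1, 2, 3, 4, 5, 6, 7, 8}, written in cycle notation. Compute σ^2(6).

6 lies in the 5-cycle (2 3 4 6 7).
Advancing 2 steps from 6: 6 → 7 → 2.

2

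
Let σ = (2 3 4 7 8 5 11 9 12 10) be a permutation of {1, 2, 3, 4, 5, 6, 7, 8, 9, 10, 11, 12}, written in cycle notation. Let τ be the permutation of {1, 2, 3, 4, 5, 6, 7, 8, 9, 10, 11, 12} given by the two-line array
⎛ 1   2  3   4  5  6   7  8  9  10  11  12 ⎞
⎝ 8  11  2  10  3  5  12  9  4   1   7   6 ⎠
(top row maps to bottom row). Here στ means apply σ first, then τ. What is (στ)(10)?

11

σ(10) = 2, then τ(2) = 11; composing gives (στ)(10) = 11.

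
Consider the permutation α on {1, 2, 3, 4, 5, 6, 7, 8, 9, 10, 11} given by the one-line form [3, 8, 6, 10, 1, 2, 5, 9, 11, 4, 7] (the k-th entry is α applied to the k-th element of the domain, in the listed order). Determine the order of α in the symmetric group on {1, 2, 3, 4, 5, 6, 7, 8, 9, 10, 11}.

18

The disjoint-cycle form of α has cycle lengths 9, 2.
The order of α is the least common multiple of its cycle lengths: lcm(9, 2) = 18.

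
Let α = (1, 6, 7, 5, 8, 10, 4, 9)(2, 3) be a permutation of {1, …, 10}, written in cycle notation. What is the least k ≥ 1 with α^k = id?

The disjoint cycles have lengths 8, 2.
The order of α is the least common multiple of its cycle lengths: lcm(8, 2) = 8.

8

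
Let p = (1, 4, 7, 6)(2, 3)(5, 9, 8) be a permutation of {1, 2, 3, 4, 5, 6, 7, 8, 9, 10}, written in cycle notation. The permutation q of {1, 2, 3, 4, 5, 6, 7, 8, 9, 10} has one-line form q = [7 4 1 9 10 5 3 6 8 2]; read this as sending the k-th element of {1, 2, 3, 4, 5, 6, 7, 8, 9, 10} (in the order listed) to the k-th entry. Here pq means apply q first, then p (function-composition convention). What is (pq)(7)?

2

q(7) = 3, then p(3) = 2; composing gives (pq)(7) = 2.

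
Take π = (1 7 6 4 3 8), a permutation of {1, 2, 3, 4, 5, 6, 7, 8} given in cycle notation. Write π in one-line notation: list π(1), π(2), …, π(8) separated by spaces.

Image by image: 1→7, 2→2, 3→8, 4→3, 5→5, 6→4, 7→6, 8→1.
Listing these in domain order gives 7 2 8 3 5 4 6 1.

7 2 8 3 5 4 6 1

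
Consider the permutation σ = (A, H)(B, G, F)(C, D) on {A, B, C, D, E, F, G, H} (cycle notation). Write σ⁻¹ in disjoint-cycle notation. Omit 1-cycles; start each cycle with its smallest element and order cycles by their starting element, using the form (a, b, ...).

(A, H)(B, F, G)(C, D)

If σ sends a → b within a cycle, σ⁻¹ sends b → a; equivalently, reverse each cycle.
After reversing and putting each cycle's least element first, σ⁻¹ = (A, H)(B, F, G)(C, D).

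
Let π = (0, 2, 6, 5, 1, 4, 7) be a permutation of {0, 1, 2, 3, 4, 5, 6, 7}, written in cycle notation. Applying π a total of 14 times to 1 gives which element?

1

1 lies in the 7-cycle (0, 2, 6, 5, 1, 4, 7).
Since the cycle has length 7, π^14 acts on it the same as π^0 (14 mod 7 = 0).
So π^14(1) = 1.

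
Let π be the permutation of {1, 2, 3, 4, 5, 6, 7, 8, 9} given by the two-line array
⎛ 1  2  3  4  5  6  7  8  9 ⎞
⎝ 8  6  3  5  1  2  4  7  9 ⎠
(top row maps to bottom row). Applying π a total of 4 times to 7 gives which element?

8

Tracing 7 → 4 → … returns to 7 after 5 steps, so 7 lies in a 5-cycle (1, 8, 7, 4, 5).
Stepping 4 places around the cycle: 7 → 4 → 5 → 1 → 8.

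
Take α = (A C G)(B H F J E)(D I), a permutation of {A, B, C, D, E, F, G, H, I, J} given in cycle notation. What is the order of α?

The cycle type of α is (5, 3, 2).
Since disjoint cycles commute, ord(α) = lcm(5, 3, 2) = 30.

30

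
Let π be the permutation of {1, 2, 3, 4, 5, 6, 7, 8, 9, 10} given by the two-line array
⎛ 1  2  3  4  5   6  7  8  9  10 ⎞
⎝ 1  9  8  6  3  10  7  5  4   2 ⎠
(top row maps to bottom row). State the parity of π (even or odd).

In disjoint-cycle form the cycle lengths are 5, 3, 1, 1.
A cycle is odd iff its length is even; π has 0 even-length cycles, so sgn(π) = (−1)^0 and π is even.

even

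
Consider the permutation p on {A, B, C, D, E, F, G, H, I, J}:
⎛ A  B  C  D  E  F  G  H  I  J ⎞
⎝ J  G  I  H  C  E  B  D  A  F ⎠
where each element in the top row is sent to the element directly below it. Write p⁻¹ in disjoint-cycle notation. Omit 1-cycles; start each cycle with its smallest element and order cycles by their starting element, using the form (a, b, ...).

First write p in disjoint cycles: (A, J, F, E, C, I)(B, G)(D, H).
Reversing each cycle (and rotating so the smallest element leads) gives p⁻¹ = (A, I, C, E, F, J)(B, G)(D, H).

(A, I, C, E, F, J)(B, G)(D, H)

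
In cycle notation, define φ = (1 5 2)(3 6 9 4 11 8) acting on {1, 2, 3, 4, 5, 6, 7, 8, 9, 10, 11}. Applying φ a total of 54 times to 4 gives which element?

4

4 lies in the 6-cycle (3 6 9 4 11 8).
On a 6-cycle, φ^6 is the identity, so φ^54 = φ^0 there (54 ≡ 0 mod 6).
So φ^54(4) = 4.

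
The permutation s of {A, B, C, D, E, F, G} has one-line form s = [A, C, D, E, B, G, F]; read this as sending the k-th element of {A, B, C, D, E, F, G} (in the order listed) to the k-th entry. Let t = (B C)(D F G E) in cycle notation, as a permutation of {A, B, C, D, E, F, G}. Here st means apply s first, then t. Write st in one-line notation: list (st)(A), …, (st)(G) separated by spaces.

For each element, apply s then t: A → A → A; B → C → B; C → D → F; D → E → D; E → B → C; F → G → E; G → F → G.
Collecting the images, st = [A B F D C E G].

A B F D C E G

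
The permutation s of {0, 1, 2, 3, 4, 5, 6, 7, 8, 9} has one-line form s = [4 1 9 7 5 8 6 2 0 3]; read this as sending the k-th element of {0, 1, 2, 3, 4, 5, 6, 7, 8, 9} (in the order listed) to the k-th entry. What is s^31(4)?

0

Tracing 4 → 5 → … returns to 4 after 4 steps, so 4 lies in a 4-cycle (0 4 5 8).
Powers repeat with period 4 on this cycle, and 31 mod 4 = 3, so s^31(4) = s^3(4).
Advancing 3 steps from 4: 4 → 5 → 8 → 0.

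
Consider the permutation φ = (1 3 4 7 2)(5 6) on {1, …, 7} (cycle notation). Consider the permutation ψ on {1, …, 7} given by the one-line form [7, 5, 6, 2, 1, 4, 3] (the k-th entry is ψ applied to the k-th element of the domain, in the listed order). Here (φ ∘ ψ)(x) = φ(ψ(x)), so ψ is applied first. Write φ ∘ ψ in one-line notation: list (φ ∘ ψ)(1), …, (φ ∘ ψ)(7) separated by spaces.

2 6 5 1 3 7 4

(φ ∘ ψ)(x) = φ(ψ(x)). Computing each image: φ(ψ(1)) = φ(7) = 2, φ(ψ(2)) = φ(5) = 6, φ(ψ(3)) = φ(6) = 5, φ(ψ(4)) = φ(2) = 1, φ(ψ(5)) = φ(1) = 3, φ(ψ(6)) = φ(4) = 7, φ(ψ(7)) = φ(3) = 4.
Hence φ ∘ ψ = [2 6 5 1 3 7 4].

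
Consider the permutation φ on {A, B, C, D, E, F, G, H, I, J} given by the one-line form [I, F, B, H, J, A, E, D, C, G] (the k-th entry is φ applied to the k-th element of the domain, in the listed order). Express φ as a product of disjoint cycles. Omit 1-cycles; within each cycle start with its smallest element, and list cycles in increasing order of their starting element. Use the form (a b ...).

(A I C B F)(D H)(E J G)

From A: A → I → C → B → F → A, closing the cycle (A I C B F).
Repeating from the next unused element and collecting all non-trivial cycles gives (A I C B F)(D H)(E J G).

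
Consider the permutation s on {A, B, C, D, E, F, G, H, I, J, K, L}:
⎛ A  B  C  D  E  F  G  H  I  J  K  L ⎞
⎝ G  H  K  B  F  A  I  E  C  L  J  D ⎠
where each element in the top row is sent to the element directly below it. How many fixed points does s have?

No element satisfies s(x) = x, so there are 0 fixed points.

0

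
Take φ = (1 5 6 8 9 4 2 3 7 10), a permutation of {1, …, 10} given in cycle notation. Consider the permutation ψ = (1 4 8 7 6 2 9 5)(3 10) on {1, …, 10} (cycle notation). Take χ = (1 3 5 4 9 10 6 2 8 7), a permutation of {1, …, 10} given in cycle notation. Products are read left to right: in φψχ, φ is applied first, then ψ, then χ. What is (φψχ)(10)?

(φψχ)(10) = χ(ψ(φ(10))). φ(10) = 1, then ψ(1) = 4, then χ(4) = 9, so the result is 9.

9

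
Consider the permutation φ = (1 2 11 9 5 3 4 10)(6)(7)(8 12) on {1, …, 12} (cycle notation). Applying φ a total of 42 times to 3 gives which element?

3 lies in the 8-cycle (1 2 11 9 5 3 4 10).
Since the cycle has length 8, φ^42 acts on it the same as φ^2 (42 mod 8 = 2).
Advancing 2 steps from 3: 3 → 4 → 10.

10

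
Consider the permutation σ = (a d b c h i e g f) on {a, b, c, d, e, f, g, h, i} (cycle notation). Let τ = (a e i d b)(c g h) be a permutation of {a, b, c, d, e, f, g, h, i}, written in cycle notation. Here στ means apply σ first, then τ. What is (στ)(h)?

d

(στ)(h) = τ(σ(h)). σ(h) = i, then τ(i) = d. So (στ)(h) = d.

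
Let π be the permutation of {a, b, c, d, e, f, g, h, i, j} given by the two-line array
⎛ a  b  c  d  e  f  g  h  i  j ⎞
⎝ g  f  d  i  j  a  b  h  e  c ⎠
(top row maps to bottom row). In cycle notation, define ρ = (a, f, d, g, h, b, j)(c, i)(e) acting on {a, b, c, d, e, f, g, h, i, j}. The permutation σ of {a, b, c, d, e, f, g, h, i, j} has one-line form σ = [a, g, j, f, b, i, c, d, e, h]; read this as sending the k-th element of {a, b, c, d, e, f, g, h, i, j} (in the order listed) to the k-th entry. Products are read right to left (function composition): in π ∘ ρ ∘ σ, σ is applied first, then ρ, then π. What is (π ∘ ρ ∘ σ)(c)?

Chase c: σ(c) = j; ρ(j) = a; π(a) = g. Hence (π ∘ ρ ∘ σ)(c) = g.

g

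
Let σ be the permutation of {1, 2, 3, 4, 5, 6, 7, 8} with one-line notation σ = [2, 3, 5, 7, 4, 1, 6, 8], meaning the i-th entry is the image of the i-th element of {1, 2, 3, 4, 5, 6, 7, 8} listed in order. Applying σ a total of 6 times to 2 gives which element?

Tracing 2 → 3 → … returns to 2 after 7 steps, so 2 lies in a 7-cycle (1, 2, 3, 5, 4, 7, 6).
Advancing 6 steps from 2: 2 → 3 → 5 → 4 → 7 → 6 → 1.

1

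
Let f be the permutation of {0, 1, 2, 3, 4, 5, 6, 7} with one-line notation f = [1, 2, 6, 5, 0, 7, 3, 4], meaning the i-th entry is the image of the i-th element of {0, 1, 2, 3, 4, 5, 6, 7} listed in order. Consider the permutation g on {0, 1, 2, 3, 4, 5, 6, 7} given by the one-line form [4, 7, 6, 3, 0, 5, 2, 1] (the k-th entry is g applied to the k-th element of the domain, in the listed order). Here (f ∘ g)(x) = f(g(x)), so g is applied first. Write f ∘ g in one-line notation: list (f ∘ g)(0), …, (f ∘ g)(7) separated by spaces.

0 4 3 5 1 7 6 2

(f ∘ g)(x) = f(g(x)). Computing each image: f(g(0)) = f(4) = 0, f(g(1)) = f(7) = 4, f(g(2)) = f(6) = 3, f(g(3)) = f(3) = 5, f(g(4)) = f(0) = 1, f(g(5)) = f(5) = 7, f(g(6)) = f(2) = 6, f(g(7)) = f(1) = 2.
Hence f ∘ g = [0 4 3 5 1 7 6 2].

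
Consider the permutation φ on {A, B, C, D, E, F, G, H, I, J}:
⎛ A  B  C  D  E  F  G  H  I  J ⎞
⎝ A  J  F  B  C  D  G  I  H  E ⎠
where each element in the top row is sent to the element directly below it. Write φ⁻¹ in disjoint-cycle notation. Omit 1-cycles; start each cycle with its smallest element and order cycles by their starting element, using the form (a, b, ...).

The cycle decomposition of φ is (B, J, E, C, F, D)(H, I).
Reversing each cycle (and rotating so the smallest element leads) gives φ⁻¹ = (B, D, F, C, E, J)(H, I).

(B, D, F, C, E, J)(H, I)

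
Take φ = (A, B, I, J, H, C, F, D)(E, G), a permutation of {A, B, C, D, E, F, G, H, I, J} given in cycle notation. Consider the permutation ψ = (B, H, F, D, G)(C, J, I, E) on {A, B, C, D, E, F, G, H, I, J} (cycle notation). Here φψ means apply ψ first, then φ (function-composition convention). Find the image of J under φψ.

J

First apply ψ: ψ(J) = I, then φ(I) = J. Thus (φψ)(J) = J.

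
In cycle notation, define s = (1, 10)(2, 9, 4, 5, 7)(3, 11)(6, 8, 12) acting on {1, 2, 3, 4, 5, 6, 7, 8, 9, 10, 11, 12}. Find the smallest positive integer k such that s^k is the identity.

The disjoint cycles have lengths 5, 3, 2, 2.
Since disjoint cycles commute, ord(s) = lcm(5, 3, 2, 2) = 30.

30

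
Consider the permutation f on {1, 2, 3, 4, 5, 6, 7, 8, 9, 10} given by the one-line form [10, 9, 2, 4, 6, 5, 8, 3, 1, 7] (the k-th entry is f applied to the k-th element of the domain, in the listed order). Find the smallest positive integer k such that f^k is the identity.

The disjoint-cycle form of f has cycle lengths 7, 2, 1.
Since disjoint cycles commute, ord(f) = lcm(7, 2) = 14.

14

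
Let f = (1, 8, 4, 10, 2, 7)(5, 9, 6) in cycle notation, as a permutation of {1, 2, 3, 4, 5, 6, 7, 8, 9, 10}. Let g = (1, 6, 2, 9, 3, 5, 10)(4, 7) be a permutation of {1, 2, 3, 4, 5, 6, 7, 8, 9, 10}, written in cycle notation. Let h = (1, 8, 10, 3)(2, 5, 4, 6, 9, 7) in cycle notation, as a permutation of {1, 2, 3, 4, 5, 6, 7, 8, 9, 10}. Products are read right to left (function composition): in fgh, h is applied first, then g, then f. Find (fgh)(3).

Chase 3: h(3) = 1; g(1) = 6; f(6) = 5. Hence (fgh)(3) = 5.

5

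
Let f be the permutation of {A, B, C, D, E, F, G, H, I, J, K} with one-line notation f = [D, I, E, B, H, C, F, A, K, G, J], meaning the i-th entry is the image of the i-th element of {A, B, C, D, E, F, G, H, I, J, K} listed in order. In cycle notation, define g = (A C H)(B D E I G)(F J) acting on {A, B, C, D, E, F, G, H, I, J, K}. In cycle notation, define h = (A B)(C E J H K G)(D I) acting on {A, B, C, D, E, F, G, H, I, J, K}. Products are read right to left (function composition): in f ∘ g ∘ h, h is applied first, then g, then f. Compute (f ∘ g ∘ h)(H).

(f ∘ g ∘ h)(H) = f(g(h(H))). h(H) = K, then g(K) = K, then f(K) = J, so the result is J.

J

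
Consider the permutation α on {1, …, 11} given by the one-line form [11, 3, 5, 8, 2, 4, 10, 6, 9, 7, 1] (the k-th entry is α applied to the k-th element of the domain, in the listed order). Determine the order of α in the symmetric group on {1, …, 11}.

6

Decomposing into disjoint cycles gives cycle lengths 3, 3, 2, 2, 1.
The order is lcm(3, 3, 2, 2) = 6.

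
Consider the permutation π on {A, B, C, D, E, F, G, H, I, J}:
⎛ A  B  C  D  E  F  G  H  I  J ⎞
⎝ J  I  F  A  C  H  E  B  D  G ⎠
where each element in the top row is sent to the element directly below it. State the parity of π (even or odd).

In disjoint-cycle form the cycle lengths are 10.
A cycle is odd iff its length is even; π has 1 even-length cycle, so sgn(π) = (−1)^1 and π is odd.

odd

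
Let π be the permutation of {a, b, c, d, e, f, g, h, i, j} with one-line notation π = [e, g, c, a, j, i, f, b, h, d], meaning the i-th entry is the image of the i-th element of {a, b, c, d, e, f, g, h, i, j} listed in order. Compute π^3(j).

Tracing j → d → … returns to j after 4 steps, so j lies in a 4-cycle (a, e, j, d).
Advancing 3 steps from j: j → d → a → e.

e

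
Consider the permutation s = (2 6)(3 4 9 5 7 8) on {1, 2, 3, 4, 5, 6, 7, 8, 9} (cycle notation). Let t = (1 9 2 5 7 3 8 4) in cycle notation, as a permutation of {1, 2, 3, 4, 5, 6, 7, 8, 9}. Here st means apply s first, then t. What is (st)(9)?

7

(st)(9) = t(s(9)). s(9) = 5, then t(5) = 7. So (st)(9) = 7.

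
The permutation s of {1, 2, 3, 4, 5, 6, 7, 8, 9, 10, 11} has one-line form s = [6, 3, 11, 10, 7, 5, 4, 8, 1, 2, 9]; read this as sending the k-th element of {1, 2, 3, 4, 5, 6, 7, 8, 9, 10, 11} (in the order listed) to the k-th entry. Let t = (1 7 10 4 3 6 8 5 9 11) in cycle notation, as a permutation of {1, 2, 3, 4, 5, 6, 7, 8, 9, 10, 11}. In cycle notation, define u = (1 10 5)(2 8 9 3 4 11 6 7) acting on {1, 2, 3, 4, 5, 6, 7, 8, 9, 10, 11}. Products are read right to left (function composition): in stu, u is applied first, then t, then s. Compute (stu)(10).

1

Chase 10: u(10) = 5; t(5) = 9; s(9) = 1. Hence (stu)(10) = 1.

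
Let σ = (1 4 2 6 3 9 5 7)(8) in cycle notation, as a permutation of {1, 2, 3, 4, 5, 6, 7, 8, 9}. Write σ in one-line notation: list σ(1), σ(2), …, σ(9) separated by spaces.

4 6 9 2 7 3 1 8 5

Reading each image from the cycles: 1↦4, 2↦6, 3↦9, 4↦2, 5↦7, 6↦3, 7↦1, 8↦8, 9↦5.
So the one-line form is 4 6 9 2 7 3 1 8 5.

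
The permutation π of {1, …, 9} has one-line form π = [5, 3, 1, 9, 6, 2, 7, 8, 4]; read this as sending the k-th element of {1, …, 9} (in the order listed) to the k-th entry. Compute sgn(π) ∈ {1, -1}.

-1

In disjoint-cycle form the cycle lengths are 5, 2, 1, 1.
A cycle of length ℓ contributes ℓ−1 transpositions, so π is a product of 4 + 1 = 5 transpositions — odd.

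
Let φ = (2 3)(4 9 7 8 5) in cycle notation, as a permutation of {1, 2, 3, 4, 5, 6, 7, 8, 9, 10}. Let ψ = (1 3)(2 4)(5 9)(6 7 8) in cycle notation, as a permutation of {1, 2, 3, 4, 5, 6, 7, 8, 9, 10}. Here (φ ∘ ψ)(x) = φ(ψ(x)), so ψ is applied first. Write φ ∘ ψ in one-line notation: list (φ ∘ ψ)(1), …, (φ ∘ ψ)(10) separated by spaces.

2 9 1 3 7 8 5 6 4 10

Chase each element through ψ then φ: 1 → 3 → 2; 2 → 4 → 9; 3 → 1 → 1; 4 → 2 → 3; 5 → 9 → 7; 6 → 7 → 8; 7 → 8 → 5; 8 → 6 → 6; 9 → 5 → 4; 10 → 10 → 10.
So φ ∘ ψ in one-line form is 2 9 1 3 7 8 5 6 4 10.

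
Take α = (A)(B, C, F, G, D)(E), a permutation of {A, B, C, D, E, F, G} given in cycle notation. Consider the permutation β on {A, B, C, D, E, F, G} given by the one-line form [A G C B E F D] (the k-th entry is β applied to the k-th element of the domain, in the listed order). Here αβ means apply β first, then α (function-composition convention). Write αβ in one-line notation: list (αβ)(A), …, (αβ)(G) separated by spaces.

(αβ)(x) = α(β(x)). Computing each image: α(β(A)) = α(A) = A, α(β(B)) = α(G) = D, α(β(C)) = α(C) = F, α(β(D)) = α(B) = C, α(β(E)) = α(E) = E, α(β(F)) = α(F) = G, α(β(G)) = α(D) = B.
Hence αβ = [A D F C E G B].

A D F C E G B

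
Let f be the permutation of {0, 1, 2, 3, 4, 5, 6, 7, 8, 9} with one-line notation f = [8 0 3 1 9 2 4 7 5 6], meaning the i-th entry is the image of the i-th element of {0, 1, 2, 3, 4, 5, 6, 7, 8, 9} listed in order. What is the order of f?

Writing f as disjoint cycles, the cycle lengths are 6, 3, 1.
The order is lcm(6, 3) = 6.

6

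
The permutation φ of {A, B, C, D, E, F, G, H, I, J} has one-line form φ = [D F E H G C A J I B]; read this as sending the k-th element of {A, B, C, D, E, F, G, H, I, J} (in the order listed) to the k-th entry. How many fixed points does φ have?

The fixed points (elements with φ(x) = x) are {I}, so there is 1.

1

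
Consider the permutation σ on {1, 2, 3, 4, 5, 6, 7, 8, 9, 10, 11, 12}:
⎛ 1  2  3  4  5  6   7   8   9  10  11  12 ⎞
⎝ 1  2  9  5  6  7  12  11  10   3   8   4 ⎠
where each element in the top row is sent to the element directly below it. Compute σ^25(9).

Tracing 9 → 10 → … returns to 9 after 3 steps, so 9 lies in a 3-cycle (3, 9, 10).
Since the cycle has length 3, σ^25 acts on it the same as σ^1 (25 mod 3 = 1).
Stepping 1 place around the cycle: 9 → 10.

10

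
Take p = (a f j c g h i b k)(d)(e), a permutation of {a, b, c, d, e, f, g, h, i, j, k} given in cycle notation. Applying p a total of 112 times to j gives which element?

i

j lies in the 9-cycle (a f j c g h i b k).
On a 9-cycle, p^9 is the identity, so p^112 = p^4 there (112 ≡ 4 mod 9).
Stepping 4 places around the cycle: j → c → g → h → i.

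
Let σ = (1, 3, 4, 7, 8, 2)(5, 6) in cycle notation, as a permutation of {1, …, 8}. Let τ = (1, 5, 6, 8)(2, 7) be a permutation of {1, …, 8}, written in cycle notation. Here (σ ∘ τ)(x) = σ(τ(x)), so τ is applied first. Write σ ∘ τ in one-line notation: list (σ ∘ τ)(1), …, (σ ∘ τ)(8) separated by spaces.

6 8 4 7 5 2 1 3

Chase each element through τ then σ: 1 → 5 → 6; 2 → 7 → 8; 3 → 3 → 4; 4 → 4 → 7; 5 → 6 → 5; 6 → 8 → 2; 7 → 2 → 1; 8 → 1 → 3.
So σ ∘ τ in one-line form is 6 8 4 7 5 2 1 3.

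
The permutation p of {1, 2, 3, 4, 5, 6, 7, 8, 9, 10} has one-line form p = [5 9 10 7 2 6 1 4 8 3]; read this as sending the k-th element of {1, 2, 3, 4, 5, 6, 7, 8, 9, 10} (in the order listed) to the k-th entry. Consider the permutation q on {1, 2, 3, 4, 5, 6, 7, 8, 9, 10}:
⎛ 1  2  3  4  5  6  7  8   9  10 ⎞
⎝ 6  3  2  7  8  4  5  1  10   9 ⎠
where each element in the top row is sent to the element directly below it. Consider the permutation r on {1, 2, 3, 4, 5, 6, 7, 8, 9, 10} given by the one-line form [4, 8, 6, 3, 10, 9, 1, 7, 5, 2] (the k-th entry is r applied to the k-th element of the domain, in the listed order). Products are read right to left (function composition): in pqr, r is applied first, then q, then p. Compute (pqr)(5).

8

Chase 5: r(5) = 10; q(10) = 9; p(9) = 8. Hence (pqr)(5) = 8.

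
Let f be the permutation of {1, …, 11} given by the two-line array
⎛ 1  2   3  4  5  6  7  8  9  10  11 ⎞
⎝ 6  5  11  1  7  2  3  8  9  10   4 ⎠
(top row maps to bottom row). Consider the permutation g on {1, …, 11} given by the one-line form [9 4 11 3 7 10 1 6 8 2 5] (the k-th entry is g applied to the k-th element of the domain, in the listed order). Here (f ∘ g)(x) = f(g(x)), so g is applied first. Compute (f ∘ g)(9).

First apply g: g(9) = 8, then f(8) = 8. Thus (f ∘ g)(9) = 8.

8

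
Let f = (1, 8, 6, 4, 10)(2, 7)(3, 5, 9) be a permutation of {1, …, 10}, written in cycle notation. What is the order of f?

The disjoint cycles have lengths 5, 3, 2.
The order of f is the least common multiple of its cycle lengths: lcm(5, 3, 2) = 30.

30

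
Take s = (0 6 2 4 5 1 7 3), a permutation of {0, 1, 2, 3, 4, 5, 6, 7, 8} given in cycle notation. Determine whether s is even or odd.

The cycle lengths are 8, 1.
A cycle of length ℓ contributes ℓ−1 transpositions, so s is a product of 7 transpositions — odd.

odd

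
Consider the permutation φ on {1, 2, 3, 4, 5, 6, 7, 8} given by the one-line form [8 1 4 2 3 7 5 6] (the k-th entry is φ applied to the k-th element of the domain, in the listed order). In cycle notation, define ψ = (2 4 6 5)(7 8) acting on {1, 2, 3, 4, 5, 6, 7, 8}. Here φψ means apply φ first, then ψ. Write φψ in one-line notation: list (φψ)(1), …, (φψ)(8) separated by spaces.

7 1 6 4 3 8 2 5

(φψ)(x) = ψ(φ(x)). Computing each image: ψ(φ(1)) = ψ(8) = 7, ψ(φ(2)) = ψ(1) = 1, ψ(φ(3)) = ψ(4) = 6, ψ(φ(4)) = ψ(2) = 4, ψ(φ(5)) = ψ(3) = 3, ψ(φ(6)) = ψ(7) = 8, ψ(φ(7)) = ψ(5) = 2, ψ(φ(8)) = ψ(6) = 5.
Hence φψ = [7 1 6 4 3 8 2 5].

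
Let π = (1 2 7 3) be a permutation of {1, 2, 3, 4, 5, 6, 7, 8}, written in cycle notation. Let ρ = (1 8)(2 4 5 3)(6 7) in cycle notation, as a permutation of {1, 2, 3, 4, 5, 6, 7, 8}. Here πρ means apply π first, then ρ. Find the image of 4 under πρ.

5

First apply π: π(4) = 4, then ρ(4) = 5. Thus (πρ)(4) = 5.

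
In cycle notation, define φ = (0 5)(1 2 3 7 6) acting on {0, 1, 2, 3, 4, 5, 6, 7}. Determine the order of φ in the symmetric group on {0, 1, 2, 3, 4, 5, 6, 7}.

The cycle type of φ is (5, 2, 1).
The order of φ is the least common multiple of its cycle lengths: lcm(5, 2) = 10.

10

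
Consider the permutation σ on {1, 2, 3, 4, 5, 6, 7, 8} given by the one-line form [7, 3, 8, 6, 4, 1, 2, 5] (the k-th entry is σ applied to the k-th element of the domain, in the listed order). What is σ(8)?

5

8 is element number 8 of the domain, and entry number 8 of the one-line form is 5, so σ(8) = 5.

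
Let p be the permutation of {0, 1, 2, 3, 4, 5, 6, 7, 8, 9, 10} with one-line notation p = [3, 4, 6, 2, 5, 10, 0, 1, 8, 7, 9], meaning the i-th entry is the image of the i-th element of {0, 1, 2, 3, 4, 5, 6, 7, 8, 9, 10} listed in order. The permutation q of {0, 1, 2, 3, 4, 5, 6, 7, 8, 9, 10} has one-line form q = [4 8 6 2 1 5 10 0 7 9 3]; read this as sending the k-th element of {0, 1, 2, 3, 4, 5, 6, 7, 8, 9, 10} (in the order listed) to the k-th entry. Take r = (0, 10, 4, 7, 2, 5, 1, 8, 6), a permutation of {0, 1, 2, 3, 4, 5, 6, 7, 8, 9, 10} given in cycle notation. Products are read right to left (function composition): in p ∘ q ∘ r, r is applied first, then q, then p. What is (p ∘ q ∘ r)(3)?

Chase 3: r(3) = 3; q(3) = 2; p(2) = 6. Hence (p ∘ q ∘ r)(3) = 6.

6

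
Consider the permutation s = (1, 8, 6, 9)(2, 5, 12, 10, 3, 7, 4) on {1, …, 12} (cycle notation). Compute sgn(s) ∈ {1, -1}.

The cycle lengths are 7, 4, 1.
A cycle of length ℓ contributes ℓ−1 transpositions, so s is a product of 6 + 3 = 9 transpositions — odd.

-1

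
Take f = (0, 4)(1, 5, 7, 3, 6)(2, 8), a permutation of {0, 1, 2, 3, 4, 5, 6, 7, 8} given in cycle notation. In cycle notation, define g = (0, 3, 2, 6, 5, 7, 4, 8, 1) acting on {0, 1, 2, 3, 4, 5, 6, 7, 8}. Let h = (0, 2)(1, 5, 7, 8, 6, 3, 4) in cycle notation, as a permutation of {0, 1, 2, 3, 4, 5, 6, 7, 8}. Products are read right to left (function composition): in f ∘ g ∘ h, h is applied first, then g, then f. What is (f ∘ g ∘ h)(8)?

7

Chase 8: h(8) = 6; g(6) = 5; f(5) = 7. Hence (f ∘ g ∘ h)(8) = 7.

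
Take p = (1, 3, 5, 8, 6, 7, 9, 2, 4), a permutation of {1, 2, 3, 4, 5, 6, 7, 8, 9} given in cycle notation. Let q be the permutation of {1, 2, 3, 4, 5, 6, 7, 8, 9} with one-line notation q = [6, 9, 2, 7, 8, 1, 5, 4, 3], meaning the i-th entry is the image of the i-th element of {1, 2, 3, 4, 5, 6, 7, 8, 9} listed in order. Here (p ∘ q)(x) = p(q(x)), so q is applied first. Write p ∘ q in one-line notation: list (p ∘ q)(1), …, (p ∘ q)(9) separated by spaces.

(p ∘ q)(x) = p(q(x)). Computing each image: p(q(1)) = p(6) = 7, p(q(2)) = p(9) = 2, p(q(3)) = p(2) = 4, p(q(4)) = p(7) = 9, p(q(5)) = p(8) = 6, p(q(6)) = p(1) = 3, p(q(7)) = p(5) = 8, p(q(8)) = p(4) = 1, p(q(9)) = p(3) = 5.
Hence p ∘ q = [7 2 4 9 6 3 8 1 5].

7 2 4 9 6 3 8 1 5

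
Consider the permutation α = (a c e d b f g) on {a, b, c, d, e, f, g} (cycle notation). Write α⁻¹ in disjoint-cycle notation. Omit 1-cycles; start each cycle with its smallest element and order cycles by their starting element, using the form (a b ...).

If α sends a → b within a cycle, α⁻¹ sends b → a; equivalently, reverse each cycle.
Reversing each cycle of α and rotating so the smallest element leads gives (a g f b d e c).

(a g f b d e c)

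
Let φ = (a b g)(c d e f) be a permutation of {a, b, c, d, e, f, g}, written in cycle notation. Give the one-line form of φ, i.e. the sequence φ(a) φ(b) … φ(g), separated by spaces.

Reading each image from the cycles: a→b, b→g, c→d, d→e, e→f, f→c, g→a.
So the one-line form is b g d e f c a.

b g d e f c a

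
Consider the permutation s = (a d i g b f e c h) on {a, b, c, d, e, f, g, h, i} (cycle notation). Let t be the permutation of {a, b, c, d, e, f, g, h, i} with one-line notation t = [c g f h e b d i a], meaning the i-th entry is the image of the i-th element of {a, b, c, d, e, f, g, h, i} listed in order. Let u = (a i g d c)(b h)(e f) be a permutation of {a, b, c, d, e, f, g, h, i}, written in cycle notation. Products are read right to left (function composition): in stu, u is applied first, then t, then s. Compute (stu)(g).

a

(stu)(g) = s(t(u(g))). u(g) = d, then t(d) = h, then s(h) = a, so the result is a.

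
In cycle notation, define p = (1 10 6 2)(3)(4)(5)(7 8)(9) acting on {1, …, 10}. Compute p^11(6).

10

6 lies in the 4-cycle (1 10 6 2).
Since the cycle has length 4, p^11 acts on it the same as p^3 (11 mod 4 = 3).
Stepping 3 places around the cycle: 6 → 2 → 1 → 10.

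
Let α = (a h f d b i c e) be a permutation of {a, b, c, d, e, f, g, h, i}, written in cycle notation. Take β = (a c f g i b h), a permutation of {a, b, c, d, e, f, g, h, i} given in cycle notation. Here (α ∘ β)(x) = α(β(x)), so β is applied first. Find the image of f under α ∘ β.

β(f) = g, then α(g) = g; composing gives (α ∘ β)(f) = g.

g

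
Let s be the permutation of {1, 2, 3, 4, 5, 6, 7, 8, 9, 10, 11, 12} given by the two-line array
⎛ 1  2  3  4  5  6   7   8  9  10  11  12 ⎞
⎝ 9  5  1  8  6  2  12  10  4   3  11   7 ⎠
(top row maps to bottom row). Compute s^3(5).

Tracing 5 → 6 → … returns to 5 after 3 steps, so 5 lies in a 3-cycle (2, 5, 6).
Powers repeat with period 3 on this cycle, and 3 mod 3 = 0, so s^3(5) = s^0(5).
So s^3(5) = 5.

5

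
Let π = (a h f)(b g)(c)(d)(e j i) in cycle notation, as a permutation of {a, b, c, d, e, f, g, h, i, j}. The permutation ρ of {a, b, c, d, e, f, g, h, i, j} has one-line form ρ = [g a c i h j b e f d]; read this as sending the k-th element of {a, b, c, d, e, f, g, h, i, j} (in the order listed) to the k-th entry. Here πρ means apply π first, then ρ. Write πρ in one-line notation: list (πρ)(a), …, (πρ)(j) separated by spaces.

Chase each element through π then ρ: a → h → e; b → g → b; c → c → c; d → d → i; e → j → d; f → a → g; g → b → a; h → f → j; i → e → h; j → i → f.
So πρ in one-line form is e b c i d g a j h f.

e b c i d g a j h f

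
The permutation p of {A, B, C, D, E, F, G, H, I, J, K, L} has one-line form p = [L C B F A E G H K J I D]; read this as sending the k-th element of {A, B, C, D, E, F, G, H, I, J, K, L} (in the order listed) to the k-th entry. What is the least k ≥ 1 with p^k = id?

The disjoint-cycle form of p has cycle lengths 5, 2, 2, 1, 1, 1.
Since disjoint cycles commute, ord(p) = lcm(5, 2, 2) = 10.

10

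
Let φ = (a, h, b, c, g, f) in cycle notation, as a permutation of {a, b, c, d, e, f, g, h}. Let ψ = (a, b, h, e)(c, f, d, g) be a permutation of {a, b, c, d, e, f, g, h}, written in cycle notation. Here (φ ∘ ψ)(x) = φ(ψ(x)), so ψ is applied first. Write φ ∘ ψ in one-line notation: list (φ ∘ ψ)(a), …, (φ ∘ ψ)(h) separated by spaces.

c b a f h d g e

Chase each element through ψ then φ: a → b → c; b → h → b; c → f → a; d → g → f; e → a → h; f → d → d; g → c → g; h → e → e.
So φ ∘ ψ in one-line form is c b a f h d g e.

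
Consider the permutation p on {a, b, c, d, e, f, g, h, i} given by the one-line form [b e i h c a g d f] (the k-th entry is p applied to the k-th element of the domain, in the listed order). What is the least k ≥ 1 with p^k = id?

6

Writing p as disjoint cycles, the cycle lengths are 6, 2, 1.
The order of p is the least common multiple of its cycle lengths: lcm(6, 2) = 6.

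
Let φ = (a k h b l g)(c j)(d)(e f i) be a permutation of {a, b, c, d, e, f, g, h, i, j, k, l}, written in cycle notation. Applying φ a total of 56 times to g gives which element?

k

g lies in the 6-cycle (a k h b l g).
Since the cycle has length 6, φ^56 acts on it the same as φ^2 (56 mod 6 = 2).
Stepping 2 places around the cycle: g → a → k.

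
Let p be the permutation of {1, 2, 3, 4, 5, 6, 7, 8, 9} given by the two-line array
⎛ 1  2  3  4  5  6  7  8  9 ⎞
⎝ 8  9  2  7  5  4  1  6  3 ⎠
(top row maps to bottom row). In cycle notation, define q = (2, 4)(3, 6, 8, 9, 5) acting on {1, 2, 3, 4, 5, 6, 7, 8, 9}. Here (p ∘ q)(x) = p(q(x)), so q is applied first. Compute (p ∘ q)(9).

(p ∘ q)(9) = p(q(9)). q(9) = 5, then p(5) = 5. So (p ∘ q)(9) = 5.

5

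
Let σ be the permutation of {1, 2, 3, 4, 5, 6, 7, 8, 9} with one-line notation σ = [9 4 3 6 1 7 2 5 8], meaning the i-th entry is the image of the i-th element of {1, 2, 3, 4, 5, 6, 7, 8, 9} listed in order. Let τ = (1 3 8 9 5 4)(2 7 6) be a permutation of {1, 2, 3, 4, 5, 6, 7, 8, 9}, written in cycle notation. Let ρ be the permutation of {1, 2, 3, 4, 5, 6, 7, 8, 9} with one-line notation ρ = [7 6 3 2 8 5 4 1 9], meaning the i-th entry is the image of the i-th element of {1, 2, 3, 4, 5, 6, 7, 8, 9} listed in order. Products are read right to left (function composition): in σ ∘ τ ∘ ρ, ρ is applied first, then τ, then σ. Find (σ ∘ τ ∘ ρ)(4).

(σ ∘ τ ∘ ρ)(4) = σ(τ(ρ(4))). ρ(4) = 2, then τ(2) = 7, then σ(7) = 2, so the result is 2.

2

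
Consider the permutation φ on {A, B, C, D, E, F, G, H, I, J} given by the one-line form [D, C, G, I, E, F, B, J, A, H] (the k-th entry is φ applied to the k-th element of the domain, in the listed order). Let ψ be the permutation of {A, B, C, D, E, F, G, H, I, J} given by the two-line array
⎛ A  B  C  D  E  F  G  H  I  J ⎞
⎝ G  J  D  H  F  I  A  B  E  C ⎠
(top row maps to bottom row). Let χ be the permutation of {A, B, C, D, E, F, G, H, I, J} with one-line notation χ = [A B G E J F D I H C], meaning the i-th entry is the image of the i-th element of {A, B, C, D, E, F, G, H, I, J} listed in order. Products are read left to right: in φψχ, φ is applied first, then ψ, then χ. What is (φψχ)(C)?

A

Apply the permutations in order: φ(C) = G, then ψ(G) = A, then χ(A) = A. So (φψχ)(C) = A.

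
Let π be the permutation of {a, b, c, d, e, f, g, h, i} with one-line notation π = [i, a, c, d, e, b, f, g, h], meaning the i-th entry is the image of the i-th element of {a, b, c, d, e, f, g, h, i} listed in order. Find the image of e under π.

e is element number 5 of the domain, and entry number 5 of the one-line form is e, so π(e) = e.

e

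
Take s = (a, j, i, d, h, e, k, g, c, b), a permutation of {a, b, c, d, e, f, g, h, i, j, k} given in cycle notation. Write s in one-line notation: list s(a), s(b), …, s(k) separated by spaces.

j a b h k f c e d i g

Each element maps to the next entry in its cycle (wrapping to the front): a↦j, b↦a, c↦b, d↦h, e↦k, f↦f, g↦c, h↦e, i↦d, j↦i, k↦g.
Listing these in domain order gives j a b h k f c e d i g.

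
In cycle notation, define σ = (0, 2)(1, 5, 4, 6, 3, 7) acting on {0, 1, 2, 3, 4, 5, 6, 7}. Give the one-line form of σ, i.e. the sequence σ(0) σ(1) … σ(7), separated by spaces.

2 5 0 7 6 4 3 1

Image by image: 0↦2, 1↦5, 2↦0, 3↦7, 4↦6, 5↦4, 6↦3, 7↦1.
Listing these in domain order gives 2 5 0 7 6 4 3 1.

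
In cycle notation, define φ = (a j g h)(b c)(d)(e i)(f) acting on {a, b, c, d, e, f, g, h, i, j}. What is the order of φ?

4

The cycle type of φ is (4, 2, 2, 1, 1).
The order of φ is the least common multiple of its cycle lengths: lcm(4, 2, 2) = 4.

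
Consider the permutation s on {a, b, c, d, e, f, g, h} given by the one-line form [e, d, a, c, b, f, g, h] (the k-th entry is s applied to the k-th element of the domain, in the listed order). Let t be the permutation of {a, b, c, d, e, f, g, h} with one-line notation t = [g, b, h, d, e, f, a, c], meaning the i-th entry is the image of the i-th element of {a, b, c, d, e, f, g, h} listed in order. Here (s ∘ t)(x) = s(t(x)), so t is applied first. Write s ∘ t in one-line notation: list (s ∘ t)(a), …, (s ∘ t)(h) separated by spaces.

g d h c b f e a

(s ∘ t)(x) = s(t(x)). Computing each image: s(t(a)) = s(g) = g, s(t(b)) = s(b) = d, s(t(c)) = s(h) = h, s(t(d)) = s(d) = c, s(t(e)) = s(e) = b, s(t(f)) = s(f) = f, s(t(g)) = s(a) = e, s(t(h)) = s(c) = a.
Hence s ∘ t = [g d h c b f e a].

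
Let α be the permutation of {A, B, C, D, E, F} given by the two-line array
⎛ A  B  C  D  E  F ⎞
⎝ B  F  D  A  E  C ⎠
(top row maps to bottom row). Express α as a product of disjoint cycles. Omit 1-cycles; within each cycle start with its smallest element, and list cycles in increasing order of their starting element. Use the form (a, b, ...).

(A, B, F, C, D)

From A: A → B → F → C → D → A, closing the cycle (A, B, F, C, D).
Continuing from each remaining unvisited element yields (A, B, F, C, D).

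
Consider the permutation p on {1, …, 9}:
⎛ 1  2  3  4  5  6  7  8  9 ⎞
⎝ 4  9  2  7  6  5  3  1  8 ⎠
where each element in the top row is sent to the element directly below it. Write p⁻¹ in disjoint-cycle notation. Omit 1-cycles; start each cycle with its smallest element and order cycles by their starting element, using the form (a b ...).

(1 8 9 2 3 7 4)(5 6)

The cycle decomposition of p is (1 4 7 3 2 9 8)(5 6).
Reversing each cycle (and rotating so the smallest element leads) gives p⁻¹ = (1 8 9 2 3 7 4)(5 6).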